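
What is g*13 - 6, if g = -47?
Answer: -617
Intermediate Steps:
g*13 - 6 = -47*13 - 6 = -611 - 6 = -617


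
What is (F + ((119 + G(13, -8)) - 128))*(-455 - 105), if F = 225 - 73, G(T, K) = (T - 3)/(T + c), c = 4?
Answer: -1366960/17 ≈ -80409.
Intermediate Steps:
G(T, K) = (-3 + T)/(4 + T) (G(T, K) = (T - 3)/(T + 4) = (-3 + T)/(4 + T))
F = 152
(F + ((119 + G(13, -8)) - 128))*(-455 - 105) = (152 + ((119 + (-3 + 13)/(4 + 13)) - 128))*(-455 - 105) = (152 + ((119 + 10/17) - 128))*(-560) = (152 + (2033/17 - 128))*(-560) = (152 - 143/17)*(-560) = (2441/17)*(-560) = -1366960/17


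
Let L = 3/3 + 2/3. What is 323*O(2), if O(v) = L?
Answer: 1615/3 ≈ 538.33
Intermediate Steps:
L = 5/3 (L = 3*(⅓) + 2*(⅓) = 1 + ⅔ = 5/3 ≈ 1.6667)
O(v) = 5/3
323*O(2) = 323*(5/3) = 1615/3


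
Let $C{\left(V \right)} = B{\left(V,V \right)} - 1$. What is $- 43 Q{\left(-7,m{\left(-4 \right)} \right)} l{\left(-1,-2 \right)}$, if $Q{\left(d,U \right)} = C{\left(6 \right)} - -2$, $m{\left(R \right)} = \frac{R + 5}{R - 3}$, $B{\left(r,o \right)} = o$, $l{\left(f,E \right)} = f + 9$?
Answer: $-2408$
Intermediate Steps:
$l{\left(f,E \right)} = 9 + f$
$C{\left(V \right)} = -1 + V$ ($C{\left(V \right)} = V - 1 = -1 + V$)
$m{\left(R \right)} = \frac{5 + R}{-3 + R}$
$Q{\left(d,U \right)} = 7$ ($Q{\left(d,U \right)} = \left(-1 + 6\right) - -2 = 5 + 2 = 7$)
$- 43 Q{\left(-7,m{\left(-4 \right)} \right)} l{\left(-1,-2 \right)} = \left(-43\right) 7 \left(9 - 1\right) = \left(-301\right) 8 = -2408$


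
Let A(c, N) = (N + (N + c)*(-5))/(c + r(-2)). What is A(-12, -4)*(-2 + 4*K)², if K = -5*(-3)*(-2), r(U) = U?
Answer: -565592/7 ≈ -80799.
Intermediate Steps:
K = -30 (K = 15*(-2) = -30)
A(c, N) = (-5*c - 4*N)/(-2 + c) (A(c, N) = (N + (N + c)*(-5))/(c - 2) = (N + (-5*N - 5*c))/(-2 + c) = (-5*c - 4*N)/(-2 + c))
A(-12, -4)*(-2 + 4*K)² = ((-5*(-12) - 4*(-4))/(-2 - 12))*(-2 + 4*(-30))² = ((60 + 16)/(-14))*(-2 - 120)² = -1/14*76*(-122)² = -38/7*14884 = -565592/7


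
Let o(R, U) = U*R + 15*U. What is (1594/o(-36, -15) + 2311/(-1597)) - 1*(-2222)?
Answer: 1119605863/503055 ≈ 2225.6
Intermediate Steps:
o(R, U) = 15*U + R*U (o(R, U) = R*U + 15*U = 15*U + R*U)
(1594/o(-36, -15) + 2311/(-1597)) - 1*(-2222) = (1594/((-15*(15 - 36))) + 2311/(-1597)) - 1*(-2222) = (1594/((-15*(-21))) + 2311*(-1/1597)) + 2222 = (1594/315 - 2311/1597) + 2222 = 1817653/503055 + 2222 = 1119605863/503055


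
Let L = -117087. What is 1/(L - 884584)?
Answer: -1/1001671 ≈ -9.9833e-7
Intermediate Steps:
1/(L - 884584) = 1/(-117087 - 884584) = 1/(-1001671) = -1/1001671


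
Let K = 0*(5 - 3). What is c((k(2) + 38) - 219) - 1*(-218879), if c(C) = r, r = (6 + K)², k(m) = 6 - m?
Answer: 218915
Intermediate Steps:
K = 0 (K = 0*2 = 0)
r = 36 (r = (6 + 0)² = 6² = 36)
c(C) = 36
c((k(2) + 38) - 219) - 1*(-218879) = 36 - 1*(-218879) = 36 + 218879 = 218915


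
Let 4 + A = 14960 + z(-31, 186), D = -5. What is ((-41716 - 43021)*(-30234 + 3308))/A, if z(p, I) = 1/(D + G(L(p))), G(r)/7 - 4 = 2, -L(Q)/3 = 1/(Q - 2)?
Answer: 84420253094/553373 ≈ 1.5256e+5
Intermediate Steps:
L(Q) = -3/(-2 + Q) (L(Q) = -3/(Q - 2) = -3/(-2 + Q))
G(r) = 42 (G(r) = 28 + 7*2 = 28 + 14 = 42)
z(p, I) = 1/37 (z(p, I) = 1/(-5 + 42) = 1/37)
A = 553373/37 (A = -4 + (14960 + 1/37) = -4 + 553521/37 = 553373/37 ≈ 14956.)
((-41716 - 43021)*(-30234 + 3308))/A = ((-41716 - 43021)*(-30234 + 3308))/(553373/37) = -84737*(-26926)*(37/553373) = 2281628462*(37/553373) = 84420253094/553373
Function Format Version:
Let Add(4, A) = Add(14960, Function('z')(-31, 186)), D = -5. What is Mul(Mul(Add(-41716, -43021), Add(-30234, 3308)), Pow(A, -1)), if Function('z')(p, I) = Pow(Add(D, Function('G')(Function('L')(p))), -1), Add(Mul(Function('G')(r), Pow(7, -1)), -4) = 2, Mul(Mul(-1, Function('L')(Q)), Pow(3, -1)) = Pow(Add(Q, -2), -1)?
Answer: Rational(84420253094, 553373) ≈ 1.5256e+5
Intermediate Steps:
Function('L')(Q) = Mul(-3, Pow(Add(-2, Q), -1)) (Function('L')(Q) = Mul(-3, Pow(Add(Q, -2), -1)) = Mul(-3, Pow(Add(-2, Q), -1)))
Function('G')(r) = 42 (Function('G')(r) = Add(28, Mul(7, 2)) = Add(28, 14) = 42)
Function('z')(p, I) = Rational(1, 37) (Function('z')(p, I) = Pow(Add(-5, 42), -1) = Pow(37, -1) = Rational(1, 37))
A = Rational(553373, 37) (A = Add(-4, Add(14960, Rational(1, 37))) = Add(-4, Rational(553521, 37)) = Rational(553373, 37) ≈ 14956.)
Mul(Mul(Add(-41716, -43021), Add(-30234, 3308)), Pow(A, -1)) = Mul(Mul(Add(-41716, -43021), Add(-30234, 3308)), Pow(Rational(553373, 37), -1)) = Mul(Mul(-84737, -26926), Rational(37, 553373)) = Mul(2281628462, Rational(37, 553373)) = Rational(84420253094, 553373)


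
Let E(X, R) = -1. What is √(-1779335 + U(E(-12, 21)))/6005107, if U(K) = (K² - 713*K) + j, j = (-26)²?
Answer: I*√1777945/6005107 ≈ 0.00022204*I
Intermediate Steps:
j = 676
U(K) = 676 + K² - 713*K (U(K) = (K² - 713*K) + 676 = 676 + K² - 713*K)
√(-1779335 + U(E(-12, 21)))/6005107 = √(-1779335 + (676 + (-1)² - 713*(-1)))/6005107 = √(-1779335 + (676 + 1 + 713))*(1/6005107) = √(-1779335 + 1390)*(1/6005107) = √(-1777945)*(1/6005107) = (I*√1777945)*(1/6005107) = I*√1777945/6005107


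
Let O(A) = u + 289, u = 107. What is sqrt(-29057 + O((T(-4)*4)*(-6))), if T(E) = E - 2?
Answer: I*sqrt(28661) ≈ 169.3*I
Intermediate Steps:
T(E) = -2 + E
O(A) = 396 (O(A) = 107 + 289 = 396)
sqrt(-29057 + O((T(-4)*4)*(-6))) = sqrt(-29057 + 396) = sqrt(-28661) = I*sqrt(28661)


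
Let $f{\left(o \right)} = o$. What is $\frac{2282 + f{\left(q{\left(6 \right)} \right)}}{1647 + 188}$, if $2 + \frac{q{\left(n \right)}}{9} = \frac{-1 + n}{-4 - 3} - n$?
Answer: $\frac{3085}{2569} \approx 1.2009$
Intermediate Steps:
$q{\left(n \right)} = - \frac{117}{7} - \frac{72 n}{7}$ ($q{\left(n \right)} = -18 + 9 \left(\frac{-1 + n}{-4 - 3} - n\right) = -18 + 9 \left(\frac{-1 + n}{-7} - n\right) = -18 + 9 \left(\left(-1 + n\right) \left(- \frac{1}{7}\right) - n\right) = -18 + 9 \left(\left(\frac{1}{7} - \frac{n}{7}\right) - n\right) = -18 + 9 \left(\frac{1}{7} - \frac{8 n}{7}\right) = -18 - \left(- \frac{9}{7} + \frac{72 n}{7}\right) = - \frac{117}{7} - \frac{72 n}{7}$)
$\frac{2282 + f{\left(q{\left(6 \right)} \right)}}{1647 + 188} = \frac{2282 - \frac{549}{7}}{1647 + 188} = \frac{2282 - \frac{549}{7}}{1835} = \left(2282 - \frac{549}{7}\right) \frac{1}{1835} = \frac{15425}{7} \cdot \frac{1}{1835} = \frac{3085}{2569}$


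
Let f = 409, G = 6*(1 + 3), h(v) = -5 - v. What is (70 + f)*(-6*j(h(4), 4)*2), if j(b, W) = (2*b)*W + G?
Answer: 275904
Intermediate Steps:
G = 24 (G = 6*4 = 24)
j(b, W) = 24 + 2*W*b (j(b, W) = (2*b)*W + 24 = 2*W*b + 24 = 24 + 2*W*b)
(70 + f)*(-6*j(h(4), 4)*2) = (70 + 409)*(-6*(24 + 2*4*(-5 - 1*4))*2) = 479*(-6*(24 + 2*4*(-5 - 4))*2) = 479*(-6*(24 + 2*4*(-9))*2) = 479*(-6*(24 - 72)*2) = 479*(-6*(-48)*2) = 479*(288*2) = 479*576 = 275904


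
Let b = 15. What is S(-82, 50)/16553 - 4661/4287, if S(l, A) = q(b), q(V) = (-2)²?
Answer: -77136385/70962711 ≈ -1.0870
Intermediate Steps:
q(V) = 4
S(l, A) = 4
S(-82, 50)/16553 - 4661/4287 = 4/16553 - 4661/4287 = -77136385/70962711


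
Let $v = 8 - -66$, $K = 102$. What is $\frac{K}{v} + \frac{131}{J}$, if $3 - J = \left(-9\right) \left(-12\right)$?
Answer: $\frac{508}{3885} \approx 0.13076$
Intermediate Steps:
$J = -105$ ($J = 3 - \left(-9\right) \left(-12\right) = 3 - 108 = -105$)
$v = 74$ ($v = 8 + 66 = 74$)
$\frac{K}{v} + \frac{131}{J} = \frac{102}{74} + \frac{131}{-105} = 102 \cdot \frac{1}{74} + 131 \left(- \frac{1}{105}\right) = \frac{51}{37} - \frac{131}{105} = \frac{508}{3885}$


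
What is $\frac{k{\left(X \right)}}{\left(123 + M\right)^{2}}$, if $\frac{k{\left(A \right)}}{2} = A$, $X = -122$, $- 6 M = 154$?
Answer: $- \frac{549}{21316} \approx -0.025755$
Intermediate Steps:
$M = - \frac{77}{3}$ ($M = \left(- \frac{1}{6}\right) 154 = - \frac{77}{3} \approx -25.667$)
$k{\left(A \right)} = 2 A$
$\frac{k{\left(X \right)}}{\left(123 + M\right)^{2}} = \frac{2 \left(-122\right)}{\left(123 - \frac{77}{3}\right)^{2}} = - \frac{244}{\left(\frac{292}{3}\right)^{2}} = - \frac{244}{\frac{85264}{9}} = \left(-244\right) \frac{9}{85264} = - \frac{549}{21316}$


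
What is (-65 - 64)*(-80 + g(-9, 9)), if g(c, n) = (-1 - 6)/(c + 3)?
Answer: 20339/2 ≈ 10170.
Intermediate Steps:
g(c, n) = -7/(3 + c)
(-65 - 64)*(-80 + g(-9, 9)) = (-65 - 64)*(-80 - 7/(3 - 9)) = -129*(-80 - 7/(-6)) = -129*(-80 - 7*(-⅙)) = -129*(-80 + 7/6) = -129*(-473/6) = 20339/2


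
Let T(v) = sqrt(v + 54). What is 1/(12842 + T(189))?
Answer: 12842/164916721 - 9*sqrt(3)/164916721 ≈ 7.7775e-5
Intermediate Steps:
T(v) = sqrt(54 + v)
1/(12842 + T(189)) = 1/(12842 + sqrt(54 + 189)) = 1/(12842 + sqrt(243)) = 1/(12842 + 9*sqrt(3))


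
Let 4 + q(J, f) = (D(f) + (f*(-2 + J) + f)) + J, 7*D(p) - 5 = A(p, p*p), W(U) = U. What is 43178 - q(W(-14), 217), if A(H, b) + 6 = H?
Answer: 324941/7 ≈ 46420.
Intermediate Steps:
A(H, b) = -6 + H
D(p) = -⅐ + p/7 (D(p) = 5/7 + (-6 + p)/7 = 5/7 + (-6/7 + p/7) = -⅐ + p/7)
q(J, f) = -29/7 + J + 8*f/7 + f*(-2 + J) (q(J, f) = -4 + (((-⅐ + f/7) + (f*(-2 + J) + f)) + J) = -4 + (((-⅐ + f/7) + (f + f*(-2 + J))) + J) = -4 + ((-⅐ + 8*f/7 + f*(-2 + J)) + J) = -4 + (-⅐ + J + 8*f/7 + f*(-2 + J)) = -29/7 + J + 8*f/7 + f*(-2 + J))
43178 - q(W(-14), 217) = 43178 - (-29/7 - 14 - 6/7*217 - 14*217) = 43178 - (-29/7 - 14 - 186 - 3038) = 43178 - 1*(-22695/7) = 43178 + 22695/7 = 324941/7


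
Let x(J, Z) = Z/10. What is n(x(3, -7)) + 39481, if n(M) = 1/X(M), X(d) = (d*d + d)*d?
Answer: 5804707/147 ≈ 39488.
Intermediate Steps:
X(d) = d*(d + d²) (X(d) = (d² + d)*d = (d + d²)*d = d*(d + d²))
x(J, Z) = Z/10 (x(J, Z) = Z*(⅒) = Z/10)
n(M) = 1/(M²*(1 + M))
n(x(3, -7)) + 39481 = 1/(((⅒)*(-7))²*(1 + (⅒)*(-7))) + 39481 = 1/((-7/10)²*(1 - 7/10)) + 39481 = 100/(49*(3/10)) + 39481 = (100/49)*(10/3) + 39481 = 1000/147 + 39481 = 5804707/147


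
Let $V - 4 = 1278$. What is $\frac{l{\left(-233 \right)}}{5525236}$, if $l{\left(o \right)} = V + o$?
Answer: $\frac{1049}{5525236} \approx 0.00018986$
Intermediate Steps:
$V = 1282$ ($V = 4 + 1278 = 1282$)
$l{\left(o \right)} = 1282 + o$
$\frac{l{\left(-233 \right)}}{5525236} = \frac{1282 - 233}{5525236} = 1049 \cdot \frac{1}{5525236} = \frac{1049}{5525236}$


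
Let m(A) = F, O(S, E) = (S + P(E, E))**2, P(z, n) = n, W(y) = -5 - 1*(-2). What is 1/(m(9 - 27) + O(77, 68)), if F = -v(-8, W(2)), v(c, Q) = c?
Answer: 1/21033 ≈ 4.7544e-5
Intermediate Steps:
W(y) = -3 (W(y) = -5 + 2 = -3)
F = 8 (F = -1*(-8) = 8)
O(S, E) = (E + S)**2 (O(S, E) = (S + E)**2 = (E + S)**2)
m(A) = 8
1/(m(9 - 27) + O(77, 68)) = 1/(8 + (68 + 77)**2) = 1/(8 + 145**2) = 1/(8 + 21025) = 1/21033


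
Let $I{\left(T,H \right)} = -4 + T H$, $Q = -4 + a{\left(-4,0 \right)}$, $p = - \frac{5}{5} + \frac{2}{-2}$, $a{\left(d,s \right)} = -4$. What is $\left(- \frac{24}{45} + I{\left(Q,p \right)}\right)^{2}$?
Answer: $\frac{29584}{225} \approx 131.48$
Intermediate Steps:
$p = -2$ ($p = \left(-5\right) \frac{1}{5} + 2 \left(- \frac{1}{2}\right) = -1 - 1 = -2$)
$Q = -8$ ($Q = -4 - 4 = -8$)
$I{\left(T,H \right)} = -4 + H T$
$\left(- \frac{24}{45} + I{\left(Q,p \right)}\right)^{2} = \left(- \frac{24}{45} - -12\right)^{2} = \left(\left(-24\right) \frac{1}{45} + \left(-4 + 16\right)\right)^{2} = \left(- \frac{8}{15} + 12\right)^{2} = \left(\frac{172}{15}\right)^{2} = \frac{29584}{225}$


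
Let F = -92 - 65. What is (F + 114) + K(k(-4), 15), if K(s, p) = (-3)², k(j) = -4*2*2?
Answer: -34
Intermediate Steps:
k(j) = -16 (k(j) = -8*2 = -16)
K(s, p) = 9
F = -157
(F + 114) + K(k(-4), 15) = (-157 + 114) + 9 = -43 + 9 = -34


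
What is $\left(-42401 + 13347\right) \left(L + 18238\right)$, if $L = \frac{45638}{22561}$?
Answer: $- \frac{11956103234424}{22561} \approx -5.2995 \cdot 10^{8}$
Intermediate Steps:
$L = \frac{45638}{22561}$ ($L = 45638 \cdot \frac{1}{22561} = \frac{45638}{22561} \approx 2.0229$)
$\left(-42401 + 13347\right) \left(L + 18238\right) = \left(-42401 + 13347\right) \left(\frac{45638}{22561} + 18238\right) = \left(-29054\right) \frac{411513156}{22561} = - \frac{11956103234424}{22561}$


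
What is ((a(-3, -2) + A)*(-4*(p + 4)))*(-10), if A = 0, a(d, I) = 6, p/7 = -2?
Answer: -2400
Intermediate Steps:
p = -14 (p = 7*(-2) = -14)
((a(-3, -2) + A)*(-4*(p + 4)))*(-10) = ((6 + 0)*(-4*(-14 + 4)))*(-10) = (6*(-4*(-10)))*(-10) = (6*40)*(-10) = 240*(-10) = -2400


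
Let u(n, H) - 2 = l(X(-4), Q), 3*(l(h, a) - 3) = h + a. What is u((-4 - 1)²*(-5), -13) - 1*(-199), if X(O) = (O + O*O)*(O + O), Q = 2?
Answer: 518/3 ≈ 172.67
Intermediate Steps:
X(O) = 2*O*(O + O²) (X(O) = (O + O²)*(2*O) = 2*O*(O + O²))
l(h, a) = 3 + a/3 + h/3 (l(h, a) = 3 + (h + a)/3 = 3 + (a + h)/3 = 3 + (a/3 + h/3) = 3 + a/3 + h/3)
u(n, H) = -79/3 (u(n, H) = 2 + (3 + (⅓)*2 + (2*(-4)²*(1 - 4))/3) = 2 + (3 + ⅔ + (2*16*(-3))/3) = 2 + (3 + ⅔ + (⅓)*(-96)) = 2 + (3 + ⅔ - 32) = 2 - 85/3 = -79/3)
u((-4 - 1)²*(-5), -13) - 1*(-199) = -79/3 - 1*(-199) = -79/3 + 199 = 518/3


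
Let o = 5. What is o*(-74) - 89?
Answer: -459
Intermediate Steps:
o*(-74) - 89 = 5*(-74) - 89 = -370 - 89 = -459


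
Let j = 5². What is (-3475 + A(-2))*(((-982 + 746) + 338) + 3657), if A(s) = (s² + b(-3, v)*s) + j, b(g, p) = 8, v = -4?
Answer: -13013658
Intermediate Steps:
j = 25
A(s) = 25 + s² + 8*s (A(s) = (s² + 8*s) + 25 = 25 + s² + 8*s)
(-3475 + A(-2))*(((-982 + 746) + 338) + 3657) = (-3475 + (25 + (-2)² + 8*(-2)))*(((-982 + 746) + 338) + 3657) = (-3475 + (25 + 4 - 16))*((-236 + 338) + 3657) = (-3475 + 13)*(102 + 3657) = -3462*3759 = -13013658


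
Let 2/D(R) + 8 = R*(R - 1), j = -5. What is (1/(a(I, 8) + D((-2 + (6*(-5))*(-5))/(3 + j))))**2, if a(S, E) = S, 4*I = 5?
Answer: 122855056/192071881 ≈ 0.63963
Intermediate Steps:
I = 5/4 (I = (1/4)*5 = 5/4 ≈ 1.2500)
D(R) = 2/(-8 + R*(-1 + R)) (D(R) = 2/(-8 + R*(R - 1)) = 2/(-8 + R*(-1 + R)))
(1/(a(I, 8) + D((-2 + (6*(-5))*(-5))/(3 + j))))**2 = (1/(5/4 + 2/(-8 + ((-2 + (6*(-5))*(-5))/(3 - 5))**2 - (-2 + (6*(-5))*(-5))/(3 - 5))))**2 = (1/(5/4 + 2/(-8 + ((-2 - 30*(-5))/(-2))**2 - (-2 - 30*(-5))/(-2))))**2 = (1/(5/4 + 2/(-8 + ((-2 + 150)*(-1/2))**2 - (-2 + 150)*(-1)/2)))**2 = (1/(5/4 + 2/(-8 + (148*(-1/2))**2 - 148*(-1)/2)))**2 = (1/(5/4 + 2/(-8 + (-74)**2 - 1*(-74))))**2 = (1/(5/4 + 2/(-8 + 5476 + 74)))**2 = (1/(5/4 + 2/5542))**2 = (1/(5/4 + 2*(1/5542)))**2 = (1/(5/4 + 1/2771))**2 = (1/(13859/11084))**2 = (11084/13859)**2 = 122855056/192071881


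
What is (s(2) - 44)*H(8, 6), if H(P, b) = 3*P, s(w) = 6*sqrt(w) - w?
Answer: -1104 + 144*sqrt(2) ≈ -900.35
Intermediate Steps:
s(w) = -w + 6*sqrt(w)
(s(2) - 44)*H(8, 6) = ((-1*2 + 6*sqrt(2)) - 44)*(3*8) = ((-2 + 6*sqrt(2)) - 44)*24 = (-46 + 6*sqrt(2))*24 = -1104 + 144*sqrt(2)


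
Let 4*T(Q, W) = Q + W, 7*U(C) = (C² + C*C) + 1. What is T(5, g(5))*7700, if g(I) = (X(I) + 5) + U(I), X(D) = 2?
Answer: 37125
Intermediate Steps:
U(C) = ⅐ + 2*C²/7 (U(C) = ((C² + C*C) + 1)/7 = ((C² + C²) + 1)/7 = (2*C² + 1)/7 = (1 + 2*C²)/7 = ⅐ + 2*C²/7)
g(I) = 50/7 + 2*I²/7 (g(I) = (2 + 5) + (⅐ + 2*I²/7) = 7 + (⅐ + 2*I²/7) = 50/7 + 2*I²/7)
T(Q, W) = Q/4 + W/4 (T(Q, W) = (Q + W)/4 = Q/4 + W/4)
T(5, g(5))*7700 = ((¼)*5 + (50/7 + (2/7)*5²)/4)*7700 = (5/4 + (50/7 + (2/7)*25)/4)*7700 = (5/4 + (50/7 + 50/7)/4)*7700 = (5/4 + (¼)*(100/7))*7700 = (5/4 + 25/7)*7700 = (135/28)*7700 = 37125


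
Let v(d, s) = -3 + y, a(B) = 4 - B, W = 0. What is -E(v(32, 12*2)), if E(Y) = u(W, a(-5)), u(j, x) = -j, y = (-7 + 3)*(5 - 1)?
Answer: 0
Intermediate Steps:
y = -16 (y = -4*4 = -16)
v(d, s) = -19 (v(d, s) = -3 - 16 = -19)
E(Y) = 0 (E(Y) = -1*0 = 0)
-E(v(32, 12*2)) = -1*0 = 0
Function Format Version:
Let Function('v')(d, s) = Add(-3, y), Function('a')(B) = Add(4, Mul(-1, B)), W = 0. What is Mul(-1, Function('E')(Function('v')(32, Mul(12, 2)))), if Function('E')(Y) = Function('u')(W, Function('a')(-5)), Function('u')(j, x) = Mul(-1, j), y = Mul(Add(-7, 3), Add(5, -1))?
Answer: 0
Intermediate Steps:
y = -16 (y = Mul(-4, 4) = -16)
Function('v')(d, s) = -19 (Function('v')(d, s) = Add(-3, -16) = -19)
Function('E')(Y) = 0 (Function('E')(Y) = Mul(-1, 0) = 0)
Mul(-1, Function('E')(Function('v')(32, Mul(12, 2)))) = Mul(-1, 0) = 0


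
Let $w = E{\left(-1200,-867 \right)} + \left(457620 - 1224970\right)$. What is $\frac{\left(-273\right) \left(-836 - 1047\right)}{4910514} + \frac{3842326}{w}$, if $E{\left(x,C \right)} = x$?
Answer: $- \frac{439826561217}{89856560350} \approx -4.8948$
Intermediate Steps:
$w = -768550$ ($w = -1200 + \left(457620 - 1224970\right) = -1200 - 767350 = -768550$)
$\frac{\left(-273\right) \left(-836 - 1047\right)}{4910514} + \frac{3842326}{w} = \frac{\left(-273\right) \left(-836 - 1047\right)}{4910514} + \frac{3842326}{-768550} = \left(-273\right) \left(-1883\right) \frac{1}{4910514} + 3842326 \left(- \frac{1}{768550}\right) = 514059 \cdot \frac{1}{4910514} - \frac{1921163}{384275} = \frac{24479}{233834} - \frac{1921163}{384275} = - \frac{439826561217}{89856560350}$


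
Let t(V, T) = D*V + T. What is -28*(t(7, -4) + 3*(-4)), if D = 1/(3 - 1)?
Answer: 350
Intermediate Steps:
D = 1/2 ≈ 0.50000
t(V, T) = T + V/2 (t(V, T) = V/2 + T = T + V/2)
-28*(t(7, -4) + 3*(-4)) = -28*((-4 + (1/2)*7) + 3*(-4)) = -28*((-4 + 7/2) - 12) = -28*(-1/2 - 12) = -28*(-25/2) = 350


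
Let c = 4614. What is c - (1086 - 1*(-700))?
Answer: 2828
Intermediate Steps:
c - (1086 - 1*(-700)) = 4614 - (1086 - 1*(-700)) = 4614 - (1086 + 700) = 4614 - 1*1786 = 4614 - 1786 = 2828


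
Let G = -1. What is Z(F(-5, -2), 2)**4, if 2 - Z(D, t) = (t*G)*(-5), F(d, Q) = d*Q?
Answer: 4096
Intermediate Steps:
F(d, Q) = Q*d
Z(D, t) = 2 - 5*t (Z(D, t) = 2 - t*(-1)*(-5) = 2 - (-t)*(-5) = 2 - 5*t)
Z(F(-5, -2), 2)**4 = (2 - 5*2)**4 = (2 - 10)**4 = (-8)**4 = 4096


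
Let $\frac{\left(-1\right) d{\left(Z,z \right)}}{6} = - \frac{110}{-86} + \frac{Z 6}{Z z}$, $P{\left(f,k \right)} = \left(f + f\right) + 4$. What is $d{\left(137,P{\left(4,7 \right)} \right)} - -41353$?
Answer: $\frac{1777720}{43} \approx 41342.0$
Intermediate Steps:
$P{\left(f,k \right)} = 4 + 2 f$ ($P{\left(f,k \right)} = 2 f + 4 = 4 + 2 f$)
$d{\left(Z,z \right)} = - \frac{330}{43} - \frac{36}{z}$ ($d{\left(Z,z \right)} = - 6 \left(- \frac{110}{-86} + \frac{Z 6}{Z z}\right) = - 6 \left(\left(-110\right) \left(- \frac{1}{86}\right) + 6 Z \frac{1}{Z z}\right) = - 6 \left(\frac{55}{43} + \frac{6}{z}\right) = - \frac{330}{43} - \frac{36}{z}$)
$d{\left(137,P{\left(4,7 \right)} \right)} - -41353 = \left(- \frac{330}{43} - \frac{36}{4 + 2 \cdot 4}\right) - -41353 = \left(- \frac{330}{43} - \frac{36}{4 + 8}\right) + 41353 = \left(- \frac{330}{43} - \frac{36}{12}\right) + 41353 = \left(- \frac{330}{43} - 3\right) + 41353 = - \frac{459}{43} + 41353 = \frac{1777720}{43}$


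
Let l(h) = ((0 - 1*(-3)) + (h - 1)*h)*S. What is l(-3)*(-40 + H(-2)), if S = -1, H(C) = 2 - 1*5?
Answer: 645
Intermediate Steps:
H(C) = -3 (H(C) = 2 - 5 = -3)
l(h) = -3 - h*(-1 + h) (l(h) = ((0 - 1*(-3)) + (h - 1)*h)*(-1) = ((0 + 3) + (-1 + h)*h)*(-1) = (3 + h*(-1 + h))*(-1) = -3 - h*(-1 + h))
l(-3)*(-40 + H(-2)) = (-3 - 3 - 1*(-3)²)*(-40 - 3) = (-3 - 3 - 1*9)*(-43) = (-3 - 3 - 9)*(-43) = -15*(-43) = 645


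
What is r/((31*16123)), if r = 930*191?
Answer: 5730/16123 ≈ 0.35539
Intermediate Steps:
r = 177630
r/((31*16123)) = 177630/((31*16123)) = 177630/499813 = 177630*(1/499813) = 5730/16123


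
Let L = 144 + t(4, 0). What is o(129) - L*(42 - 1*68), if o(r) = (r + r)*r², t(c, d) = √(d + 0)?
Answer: 4297122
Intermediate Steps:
t(c, d) = √d
L = 144 (L = 144 + √0 = 144 + 0 = 144)
o(r) = 2*r³ (o(r) = (2*r)*r² = 2*r³)
o(129) - L*(42 - 1*68) = 2*129³ - 144*(42 - 1*68) = 2*2146689 - 144*(42 - 68) = 4293378 - 144*(-26) = 4293378 - 1*(-3744) = 4293378 + 3744 = 4297122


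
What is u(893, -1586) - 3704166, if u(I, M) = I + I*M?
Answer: -5119571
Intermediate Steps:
u(893, -1586) - 3704166 = 893*(1 - 1586) - 3704166 = 893*(-1585) - 3704166 = -1415405 - 3704166 = -5119571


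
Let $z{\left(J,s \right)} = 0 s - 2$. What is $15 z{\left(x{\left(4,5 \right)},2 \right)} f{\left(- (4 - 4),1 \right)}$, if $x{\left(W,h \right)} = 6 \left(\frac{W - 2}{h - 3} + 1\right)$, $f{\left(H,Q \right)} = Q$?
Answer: $-30$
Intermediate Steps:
$x{\left(W,h \right)} = 6 + \frac{6 \left(-2 + W\right)}{-3 + h}$ ($x{\left(W,h \right)} = 6 \left(\frac{-2 + W}{-3 + h} + 1\right) = 6 \left(1 + \frac{-2 + W}{-3 + h}\right) = 6 + \frac{6 \left(-2 + W\right)}{-3 + h}$)
$z{\left(J,s \right)} = -2$ ($z{\left(J,s \right)} = 0 - 2 = -2$)
$15 z{\left(x{\left(4,5 \right)},2 \right)} f{\left(- (4 - 4),1 \right)} = 15 \left(-2\right) 1 = \left(-30\right) 1 = -30$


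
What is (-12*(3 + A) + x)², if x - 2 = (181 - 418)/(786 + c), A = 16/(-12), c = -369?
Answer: 6661561/19321 ≈ 344.78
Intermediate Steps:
A = -4/3 (A = 16*(-1/12) = -4/3 ≈ -1.3333)
x = 199/139 (x = 2 + (181 - 418)/(786 - 369) = 2 - 237/417 = 2 - 237*1/417 = 2 - 79/139 = 199/139 ≈ 1.4317)
(-12*(3 + A) + x)² = (-12*(3 - 4/3) + 199/139)² = (-12*5/3 + 199/139)² = (-20 + 199/139)² = (-2581/139)² = 6661561/19321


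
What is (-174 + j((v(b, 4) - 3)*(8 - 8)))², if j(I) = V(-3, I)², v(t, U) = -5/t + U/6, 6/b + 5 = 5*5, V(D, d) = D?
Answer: 27225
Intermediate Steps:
b = 3/10 (b = 6/(-5 + 5*5) = 6/(-5 + 25) = 6/20 = 6*(1/20) = 3/10 ≈ 0.30000)
v(t, U) = -5/t + U/6 (v(t, U) = -5/t + U*(⅙) = -5/t + U/6)
j(I) = 9 (j(I) = (-3)² = 9)
(-174 + j((v(b, 4) - 3)*(8 - 8)))² = (-174 + 9)² = (-165)² = 27225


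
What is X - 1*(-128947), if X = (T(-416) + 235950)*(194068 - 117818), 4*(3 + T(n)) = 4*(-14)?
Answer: 17990020197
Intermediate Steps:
T(n) = -17 (T(n) = -3 + (4*(-14))/4 = -3 + (¼)*(-56) = -3 - 14 = -17)
X = 17989891250 (X = (-17 + 235950)*(194068 - 117818) = 235933*76250 = 17989891250)
X - 1*(-128947) = 17989891250 - 1*(-128947) = 17989891250 + 128947 = 17990020197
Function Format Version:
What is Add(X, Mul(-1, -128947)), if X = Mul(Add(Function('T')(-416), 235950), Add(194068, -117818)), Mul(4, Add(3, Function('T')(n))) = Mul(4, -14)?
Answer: 17990020197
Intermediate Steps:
Function('T')(n) = -17 (Function('T')(n) = Add(-3, Mul(Rational(1, 4), Mul(4, -14))) = Add(-3, Mul(Rational(1, 4), -56)) = Add(-3, -14) = -17)
X = 17989891250 (X = Mul(Add(-17, 235950), Add(194068, -117818)) = Mul(235933, 76250) = 17989891250)
Add(X, Mul(-1, -128947)) = Add(17989891250, Mul(-1, -128947)) = Add(17989891250, 128947) = 17990020197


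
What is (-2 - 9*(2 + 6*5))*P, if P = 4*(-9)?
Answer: 10440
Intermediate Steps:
P = -36
(-2 - 9*(2 + 6*5))*P = (-2 - 9*(2 + 6*5))*(-36) = (-2 - 9*(2 + 30))*(-36) = (-2 - 9*32)*(-36) = (-2 - 288)*(-36) = -290*(-36) = 10440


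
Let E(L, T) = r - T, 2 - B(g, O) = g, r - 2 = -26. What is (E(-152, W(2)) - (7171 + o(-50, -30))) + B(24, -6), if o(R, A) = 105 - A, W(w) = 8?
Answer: -7360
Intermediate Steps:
r = -24 (r = 2 - 26 = -24)
B(g, O) = 2 - g
E(L, T) = -24 - T
(E(-152, W(2)) - (7171 + o(-50, -30))) + B(24, -6) = ((-24 - 1*8) - (7171 + (105 - 1*(-30)))) + (2 - 1*24) = ((-24 - 8) - (7171 + (105 + 30))) + (2 - 24) = (-32 - (7171 + 135)) - 22 = (-32 - 1*7306) - 22 = (-32 - 7306) - 22 = -7338 - 22 = -7360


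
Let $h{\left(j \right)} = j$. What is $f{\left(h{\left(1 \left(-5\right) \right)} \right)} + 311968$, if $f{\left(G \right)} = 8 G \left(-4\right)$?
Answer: $312128$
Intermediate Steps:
$f{\left(G \right)} = - 32 G$
$f{\left(h{\left(1 \left(-5\right) \right)} \right)} + 311968 = - 32 \cdot 1 \left(-5\right) + 311968 = \left(-32\right) \left(-5\right) + 311968 = 160 + 311968 = 312128$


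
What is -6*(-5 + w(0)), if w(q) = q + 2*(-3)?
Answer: 66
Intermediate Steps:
w(q) = -6 + q (w(q) = q - 6 = -6 + q)
-6*(-5 + w(0)) = -6*(-5 + (-6 + 0)) = -6*(-5 - 6) = -6*(-11) = 66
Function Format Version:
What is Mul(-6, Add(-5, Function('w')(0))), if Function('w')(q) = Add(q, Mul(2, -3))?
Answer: 66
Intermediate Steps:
Function('w')(q) = Add(-6, q) (Function('w')(q) = Add(q, -6) = Add(-6, q))
Mul(-6, Add(-5, Function('w')(0))) = Mul(-6, Add(-5, Add(-6, 0))) = Mul(-6, Add(-5, -6)) = Mul(-6, -11) = 66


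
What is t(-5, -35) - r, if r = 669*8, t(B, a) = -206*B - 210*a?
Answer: 3028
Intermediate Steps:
t(B, a) = -210*a - 206*B
r = 5352
t(-5, -35) - r = (-210*(-35) - 206*(-5)) - 1*5352 = (7350 + 1030) - 5352 = 8380 - 5352 = 3028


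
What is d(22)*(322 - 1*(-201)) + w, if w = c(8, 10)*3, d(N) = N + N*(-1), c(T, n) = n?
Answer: 30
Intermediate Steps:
d(N) = 0 (d(N) = N - N = 0)
w = 30 (w = 10*3 = 30)
d(22)*(322 - 1*(-201)) + w = 0*(322 - 1*(-201)) + 30 = 0*(322 + 201) + 30 = 0*523 + 30 = 0 + 30 = 30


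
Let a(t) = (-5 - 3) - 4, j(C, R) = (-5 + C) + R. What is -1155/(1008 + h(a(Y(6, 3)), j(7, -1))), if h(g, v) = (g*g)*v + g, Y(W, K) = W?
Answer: -77/76 ≈ -1.0132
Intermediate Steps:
j(C, R) = -5 + C + R
a(t) = -12 (a(t) = -8 - 4 = -12)
h(g, v) = g + v*g**2 (h(g, v) = g**2*v + g = v*g**2 + g = g + v*g**2)
-1155/(1008 + h(a(Y(6, 3)), j(7, -1))) = -1155/(1008 - 12*(1 - 12*(-5 + 7 - 1))) = -1155/(1008 - 12*(1 - 12*1)) = -1155/(1008 - 12*(1 - 12)) = -1155/(1008 - 12*(-11)) = -1155/(1008 + 132) = -1155/1140 = -1*77/76 = -77/76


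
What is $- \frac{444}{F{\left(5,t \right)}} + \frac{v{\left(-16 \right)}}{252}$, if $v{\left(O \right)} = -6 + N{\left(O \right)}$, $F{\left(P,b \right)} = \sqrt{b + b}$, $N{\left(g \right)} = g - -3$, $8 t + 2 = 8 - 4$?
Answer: $- \frac{19}{252} - 444 \sqrt{2} \approx -627.99$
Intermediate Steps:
$t = \frac{1}{4}$ ($t = - \frac{1}{4} + \frac{8 - 4}{8} = - \frac{1}{4} + \frac{1}{8} \cdot 4 = - \frac{1}{4} + \frac{1}{2} = \frac{1}{4} \approx 0.25$)
$N{\left(g \right)} = 3 + g$ ($N{\left(g \right)} = g + 3 = 3 + g$)
$F{\left(P,b \right)} = \sqrt{2} \sqrt{b}$ ($F{\left(P,b \right)} = \sqrt{2 b} = \sqrt{2} \sqrt{b}$)
$v{\left(O \right)} = -3 + O$ ($v{\left(O \right)} = -6 + \left(3 + O\right) = -3 + O$)
$- \frac{444}{F{\left(5,t \right)}} + \frac{v{\left(-16 \right)}}{252} = - \frac{444}{\sqrt{2} \sqrt{\frac{1}{4}}} + \frac{-3 - 16}{252} = - \frac{444}{\sqrt{2} \cdot \frac{1}{2}} - \frac{19}{252} = - \frac{444}{\frac{1}{2} \sqrt{2}} - \frac{19}{252} = - 444 \sqrt{2} - \frac{19}{252} = - \frac{19}{252} - 444 \sqrt{2}$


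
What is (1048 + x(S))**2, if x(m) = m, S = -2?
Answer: 1094116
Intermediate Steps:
(1048 + x(S))**2 = (1048 - 2)**2 = 1046**2 = 1094116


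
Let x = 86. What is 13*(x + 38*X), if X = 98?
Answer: 49530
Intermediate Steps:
13*(x + 38*X) = 13*(86 + 38*98) = 13*(86 + 3724) = 13*3810 = 49530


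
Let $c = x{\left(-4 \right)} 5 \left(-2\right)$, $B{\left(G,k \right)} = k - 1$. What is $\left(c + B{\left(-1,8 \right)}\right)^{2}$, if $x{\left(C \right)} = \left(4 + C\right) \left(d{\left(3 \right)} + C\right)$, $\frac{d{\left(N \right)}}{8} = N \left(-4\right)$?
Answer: $49$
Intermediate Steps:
$B{\left(G,k \right)} = -1 + k$
$d{\left(N \right)} = - 32 N$ ($d{\left(N \right)} = 8 N \left(-4\right) = 8 \left(- 4 N\right) = - 32 N$)
$x{\left(C \right)} = \left(-96 + C\right) \left(4 + C\right)$ ($x{\left(C \right)} = \left(4 + C\right) \left(\left(-32\right) 3 + C\right) = \left(4 + C\right) \left(-96 + C\right) = \left(-96 + C\right) \left(4 + C\right)$)
$c = 0$ ($c = \left(-384 + \left(-4\right)^{2} - -368\right) 5 \left(-2\right) = \left(-384 + 16 + 368\right) 5 \left(-2\right) = 0 \cdot 5 \left(-2\right) = 0 \left(-2\right) = 0$)
$\left(c + B{\left(-1,8 \right)}\right)^{2} = \left(0 + \left(-1 + 8\right)\right)^{2} = \left(0 + 7\right)^{2} = 7^{2} = 49$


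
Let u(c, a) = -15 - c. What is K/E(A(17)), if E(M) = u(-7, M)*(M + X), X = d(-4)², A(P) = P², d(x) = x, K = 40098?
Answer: -20049/1220 ≈ -16.434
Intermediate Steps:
X = 16 (X = (-4)² = 16)
E(M) = -128 - 8*M (E(M) = (-15 - 1*(-7))*(M + 16) = (-15 + 7)*(16 + M) = -8*(16 + M) = -128 - 8*M)
K/E(A(17)) = 40098/(-128 - 8*17²) = 40098/(-128 - 8*289) = 40098/(-128 - 2312) = 40098/(-2440) = 40098*(-1/2440) = -20049/1220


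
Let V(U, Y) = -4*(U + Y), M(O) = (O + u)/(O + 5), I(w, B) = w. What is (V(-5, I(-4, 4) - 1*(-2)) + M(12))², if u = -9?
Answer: 229441/289 ≈ 793.91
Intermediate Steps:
M(O) = (-9 + O)/(5 + O) (M(O) = (O - 9)/(O + 5) = (-9 + O)/(5 + O))
V(U, Y) = -4*U - 4*Y
(V(-5, I(-4, 4) - 1*(-2)) + M(12))² = ((-4*(-5) - 4*(-4 - 1*(-2))) + (-9 + 12)/(5 + 12))² = ((20 - 4*(-4 + 2)) + 3/17)² = ((20 - 4*(-2)) + (1/17)*3)² = ((20 + 8) + 3/17)² = (28 + 3/17)² = (479/17)² = 229441/289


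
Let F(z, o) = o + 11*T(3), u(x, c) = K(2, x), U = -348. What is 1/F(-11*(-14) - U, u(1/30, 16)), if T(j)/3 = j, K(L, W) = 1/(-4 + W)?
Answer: 119/11751 ≈ 0.010127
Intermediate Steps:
u(x, c) = 1/(-4 + x)
T(j) = 3*j
F(z, o) = 99 + o (F(z, o) = o + 11*(3*3) = o + 11*9 = o + 99 = 99 + o)
1/F(-11*(-14) - U, u(1/30, 16)) = 1/(99 + 1/(-4 + 1/30)) = 1/(99 + 1/(-119/30)) = 1/(99 - 30/119) = 1/(11751/119) = 119/11751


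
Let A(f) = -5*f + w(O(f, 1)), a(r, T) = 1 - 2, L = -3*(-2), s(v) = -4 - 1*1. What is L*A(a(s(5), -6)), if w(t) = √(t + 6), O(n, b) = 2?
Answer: 30 + 12*√2 ≈ 46.971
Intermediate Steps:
s(v) = -5 (s(v) = -4 - 1 = -5)
L = 6
a(r, T) = -1
w(t) = √(6 + t)
A(f) = -5*f + 2*√2 (A(f) = -5*f + √(6 + 2) = -5*f + √8 = -5*f + 2*√2)
L*A(a(s(5), -6)) = 6*(-5*(-1) + 2*√2) = 6*(5 + 2*√2) = 30 + 12*√2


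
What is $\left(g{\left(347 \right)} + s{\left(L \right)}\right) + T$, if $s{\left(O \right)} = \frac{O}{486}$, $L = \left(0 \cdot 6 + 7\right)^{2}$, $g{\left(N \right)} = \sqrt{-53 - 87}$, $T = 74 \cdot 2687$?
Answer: $\frac{96635317}{486} + 2 i \sqrt{35} \approx 1.9884 \cdot 10^{5} + 11.832 i$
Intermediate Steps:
$T = 198838$
$g{\left(N \right)} = 2 i \sqrt{35}$ ($g{\left(N \right)} = \sqrt{-140} = 2 i \sqrt{35}$)
$L = 49$ ($L = \left(0 + 7\right)^{2} = 7^{2} = 49$)
$s{\left(O \right)} = \frac{O}{486}$ ($s{\left(O \right)} = O \frac{1}{486} = \frac{O}{486}$)
$\left(g{\left(347 \right)} + s{\left(L \right)}\right) + T = \left(2 i \sqrt{35} + \frac{1}{486} \cdot 49\right) + 198838 = \left(2 i \sqrt{35} + \frac{49}{486}\right) + 198838 = \left(\frac{49}{486} + 2 i \sqrt{35}\right) + 198838 = \frac{96635317}{486} + 2 i \sqrt{35}$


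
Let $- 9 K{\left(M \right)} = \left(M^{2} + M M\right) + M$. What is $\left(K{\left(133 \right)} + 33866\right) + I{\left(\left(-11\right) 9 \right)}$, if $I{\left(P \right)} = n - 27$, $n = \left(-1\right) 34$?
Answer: $\frac{89578}{3} \approx 29859.0$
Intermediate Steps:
$K{\left(M \right)} = - \frac{2 M^{2}}{9} - \frac{M}{9}$ ($K{\left(M \right)} = - \frac{\left(M^{2} + M M\right) + M}{9} = - \frac{\left(M^{2} + M^{2}\right) + M}{9} = - \frac{2 M^{2} + M}{9} = - \frac{M + 2 M^{2}}{9} = - \frac{2 M^{2}}{9} - \frac{M}{9}$)
$n = -34$
$I{\left(P \right)} = -61$ ($I{\left(P \right)} = -34 - 27 = -61$)
$\left(K{\left(133 \right)} + 33866\right) + I{\left(\left(-11\right) 9 \right)} = \left(\left(- \frac{1}{9}\right) 133 \left(1 + 2 \cdot 133\right) + 33866\right) - 61 = \left(\left(- \frac{1}{9}\right) 133 \left(1 + 266\right) + 33866\right) - 61 = \left(\left(- \frac{1}{9}\right) 133 \cdot 267 + 33866\right) - 61 = \left(- \frac{11837}{3} + 33866\right) - 61 = \frac{89761}{3} - 61 = \frac{89578}{3}$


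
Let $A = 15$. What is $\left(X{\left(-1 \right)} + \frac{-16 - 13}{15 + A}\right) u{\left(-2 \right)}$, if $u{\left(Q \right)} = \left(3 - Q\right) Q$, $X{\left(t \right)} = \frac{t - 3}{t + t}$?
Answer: $- \frac{31}{3} \approx -10.333$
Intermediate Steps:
$X{\left(t \right)} = \frac{-3 + t}{2 t}$
$u{\left(Q \right)} = Q \left(3 - Q\right)$
$\left(X{\left(-1 \right)} + \frac{-16 - 13}{15 + A}\right) u{\left(-2 \right)} = \left(\frac{-3 - 1}{2 \left(-1\right)} + \frac{-16 - 13}{15 + 15}\right) \left(- 2 \left(3 - -2\right)\right) = \left(\frac{1}{2} \left(-1\right) \left(-4\right) - \frac{29}{30}\right) \left(- 2 \left(3 + 2\right)\right) = \left(2 - \frac{29}{30}\right) \left(\left(-2\right) 5\right) = \left(2 - \frac{29}{30}\right) \left(-10\right) = \frac{31}{30} \left(-10\right) = - \frac{31}{3}$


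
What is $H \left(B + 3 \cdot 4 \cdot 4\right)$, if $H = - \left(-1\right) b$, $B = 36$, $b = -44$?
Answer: $-3696$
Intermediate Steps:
$H = -44$ ($H = - \left(-1\right) \left(-44\right) = \left(-1\right) 44 = -44$)
$H \left(B + 3 \cdot 4 \cdot 4\right) = - 44 \left(36 + 3 \cdot 4 \cdot 4\right) = - 44 \left(36 + 12 \cdot 4\right) = - 44 \left(36 + 48\right) = \left(-44\right) 84 = -3696$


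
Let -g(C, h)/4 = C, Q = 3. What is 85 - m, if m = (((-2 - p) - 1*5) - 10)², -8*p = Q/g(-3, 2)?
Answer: -207809/1024 ≈ -202.94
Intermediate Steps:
g(C, h) = -4*C
p = -1/32 (p = -3/(8*((-4*(-3)))) = -3/(8*12) = -⅛*¼ = -1/32 ≈ -0.031250)
m = 294849/1024 (m = (((-2 - 1*(-1/32)) - 1*5) - 10)² = (((-2 + 1/32) - 5) - 10)² = ((-63/32 - 5) - 10)² = (-223/32 - 10)² = (-543/32)² = 294849/1024 ≈ 287.94)
85 - m = 85 - 1*294849/1024 = 85 - 294849/1024 = -207809/1024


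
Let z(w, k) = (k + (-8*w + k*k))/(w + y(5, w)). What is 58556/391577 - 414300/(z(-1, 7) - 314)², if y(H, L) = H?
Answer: -39257586019/8693400977 ≈ -4.5158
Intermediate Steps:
z(w, k) = (k + k² - 8*w)/(5 + w) (z(w, k) = (k + (-8*w + k*k))/(w + 5) = (k + (-8*w + k²))/(5 + w) = (k + (k² - 8*w))/(5 + w) = (k + k² - 8*w)/(5 + w))
58556/391577 - 414300/(z(-1, 7) - 314)² = 58556/391577 - 414300/((7 + 7² - 8*(-1))/(5 - 1) - 314)² = 58556*(1/391577) - 414300/((7 + 49 + 8)/4 - 314)² = 58556/391577 - 414300/((¼)*64 - 314)² = 58556/391577 - 414300/(16 - 314)² = 58556/391577 - 414300/((-298)²) = 58556/391577 - 414300/88804 = 58556/391577 - 414300*1/88804 = 58556/391577 - 103575/22201 = -39257586019/8693400977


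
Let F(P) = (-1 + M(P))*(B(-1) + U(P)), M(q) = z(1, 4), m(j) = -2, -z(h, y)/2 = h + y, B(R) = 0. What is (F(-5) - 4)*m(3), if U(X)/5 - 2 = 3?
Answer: 558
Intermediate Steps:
z(h, y) = -2*h - 2*y (z(h, y) = -2*(h + y) = -2*h - 2*y)
U(X) = 25 (U(X) = 10 + 5*3 = 10 + 15 = 25)
M(q) = -10 (M(q) = -2*1 - 2*4 = -2 - 8 = -10)
F(P) = -275 (F(P) = (-1 - 10)*(0 + 25) = -11*25 = -275)
(F(-5) - 4)*m(3) = (-275 - 4)*(-2) = -279*(-2) = 558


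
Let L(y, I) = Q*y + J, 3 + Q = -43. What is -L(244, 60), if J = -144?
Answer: 11368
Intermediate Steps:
Q = -46 (Q = -3 - 43 = -46)
L(y, I) = -144 - 46*y (L(y, I) = -46*y - 144 = -144 - 46*y)
-L(244, 60) = -(-144 - 46*244) = -(-144 - 11224) = -1*(-11368) = 11368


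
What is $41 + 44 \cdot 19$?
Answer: $877$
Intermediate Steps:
$41 + 44 \cdot 19 = 41 + 836 = 877$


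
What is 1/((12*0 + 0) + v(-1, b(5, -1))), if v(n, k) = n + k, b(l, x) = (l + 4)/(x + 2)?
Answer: ⅛ ≈ 0.12500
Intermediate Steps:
b(l, x) = (4 + l)/(2 + x)
v(n, k) = k + n
1/((12*0 + 0) + v(-1, b(5, -1))) = 1/((12*0 + 0) + ((4 + 5)/(2 - 1) - 1)) = 1/((0 + 0) + (9/1 - 1)) = 1/(0 + (1*9 - 1)) = 1/(0 + (9 - 1)) = 1/(0 + 8) = 1/8 = ⅛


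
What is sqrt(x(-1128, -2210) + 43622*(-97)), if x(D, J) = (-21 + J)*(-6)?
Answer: 2*I*sqrt(1054487) ≈ 2053.8*I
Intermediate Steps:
x(D, J) = 126 - 6*J
sqrt(x(-1128, -2210) + 43622*(-97)) = sqrt((126 - 6*(-2210)) + 43622*(-97)) = sqrt((126 + 13260) - 4231334) = sqrt(13386 - 4231334) = sqrt(-4217948) = 2*I*sqrt(1054487)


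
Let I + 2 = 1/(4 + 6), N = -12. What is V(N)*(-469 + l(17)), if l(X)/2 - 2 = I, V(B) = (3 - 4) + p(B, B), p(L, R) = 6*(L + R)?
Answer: 67976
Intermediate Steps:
p(L, R) = 6*L + 6*R
I = -19/10 (I = -2 + 1/(4 + 6) = -2 + 1/10 = -2 + ⅒ = -19/10 ≈ -1.9000)
V(B) = -1 + 12*B (V(B) = (3 - 4) + (6*B + 6*B) = -1 + 12*B)
l(X) = ⅕ (l(X) = 4 + 2*(-19/10) = 4 - 19/5 = ⅕)
V(N)*(-469 + l(17)) = (-1 + 12*(-12))*(-469 + ⅕) = (-1 - 144)*(-2344/5) = -145*(-2344/5) = 67976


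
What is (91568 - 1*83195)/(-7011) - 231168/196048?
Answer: -67963099/28635261 ≈ -2.3734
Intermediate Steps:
(91568 - 1*83195)/(-7011) - 231168/196048 = (91568 - 83195)*(-1/7011) - 231168*1/196048 = 8373*(-1/7011) - 14448/12253 = -2791/2337 - 14448/12253 = -67963099/28635261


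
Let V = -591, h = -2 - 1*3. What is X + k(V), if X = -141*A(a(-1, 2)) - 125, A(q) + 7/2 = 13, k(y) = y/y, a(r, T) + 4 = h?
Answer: -2927/2 ≈ -1463.5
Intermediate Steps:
h = -5 (h = -2 - 3 = -5)
a(r, T) = -9 (a(r, T) = -4 - 5 = -9)
k(y) = 1
A(q) = 19/2 (A(q) = -7/2 + 13 = 19/2)
X = -2929/2 (X = -141*19/2 - 125 = -2679/2 - 125 = -2929/2 ≈ -1464.5)
X + k(V) = -2929/2 + 1 = -2927/2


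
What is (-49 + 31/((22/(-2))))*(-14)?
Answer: 7980/11 ≈ 725.45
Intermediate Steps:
(-49 + 31/((22/(-2))))*(-14) = (-49 + 31/((22*(-½))))*(-14) = (-49 + 31/(-11))*(-14) = (-49 + 31*(-1/11))*(-14) = (-49 - 31/11)*(-14) = -570/11*(-14) = 7980/11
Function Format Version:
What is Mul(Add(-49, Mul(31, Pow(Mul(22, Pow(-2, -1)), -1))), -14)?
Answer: Rational(7980, 11) ≈ 725.45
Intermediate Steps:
Mul(Add(-49, Mul(31, Pow(Mul(22, Pow(-2, -1)), -1))), -14) = Mul(Add(-49, Mul(31, Pow(Mul(22, Rational(-1, 2)), -1))), -14) = Mul(Add(-49, Mul(31, Pow(-11, -1))), -14) = Mul(Add(-49, Mul(31, Rational(-1, 11))), -14) = Mul(Add(-49, Rational(-31, 11)), -14) = Mul(Rational(-570, 11), -14) = Rational(7980, 11)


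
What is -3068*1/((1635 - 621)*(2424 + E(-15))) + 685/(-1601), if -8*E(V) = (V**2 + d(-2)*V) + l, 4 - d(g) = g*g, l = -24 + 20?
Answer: -513664609/1197018069 ≈ -0.42912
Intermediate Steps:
l = -4
d(g) = 4 - g**2 (d(g) = 4 - g*g = 4 - g**2)
E(V) = 1/2 - V**2/8 (E(V) = -((V**2 + (4 - 1*(-2)**2)*V) - 4)/8 = -((V**2 + (4 - 1*4)*V) - 4)/8 = -((V**2 + (4 - 4)*V) - 4)/8 = -((V**2 + 0*V) - 4)/8 = -((V**2 + 0) - 4)/8 = -(V**2 - 4)/8 = -(-4 + V**2)/8 = 1/2 - V**2/8)
-3068*1/((1635 - 621)*(2424 + E(-15))) + 685/(-1601) = -3068*1/((1635 - 621)*(2424 + (1/2 - 1/8*(-15)**2))) + 685/(-1601) = -3068*1/(1014*(2424 + (1/2 - 1/8*225))) + 685*(-1/1601) = -3068*1/(1014*(2424 + (1/2 - 225/8))) - 685/1601 = -3068*1/(1014*(2424 - 221/8)) - 685/1601 = -3068/((19171/8)*1014) - 685/1601 = -3068/9719697/4 - 685/1601 = -3068*4/9719697 - 685/1601 = -944/747669 - 685/1601 = -513664609/1197018069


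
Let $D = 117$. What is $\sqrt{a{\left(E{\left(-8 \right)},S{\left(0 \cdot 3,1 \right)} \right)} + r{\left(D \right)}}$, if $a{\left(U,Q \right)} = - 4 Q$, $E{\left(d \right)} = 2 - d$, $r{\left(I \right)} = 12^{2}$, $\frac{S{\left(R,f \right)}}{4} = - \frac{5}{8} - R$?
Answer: $\sqrt{154} \approx 12.41$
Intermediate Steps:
$S{\left(R,f \right)} = - \frac{5}{2} - 4 R$ ($S{\left(R,f \right)} = 4 \left(- \frac{5}{8} - R\right) = - \frac{5}{2} - 4 R$)
$r{\left(I \right)} = 144$
$\sqrt{a{\left(E{\left(-8 \right)},S{\left(0 \cdot 3,1 \right)} \right)} + r{\left(D \right)}} = \sqrt{- 4 \left(- \frac{5}{2} - 4 \cdot 0 \cdot 3\right) + 144} = \sqrt{- 4 \left(- \frac{5}{2} - 0\right) + 144} = \sqrt{- 4 \left(- \frac{5}{2} + 0\right) + 144} = \sqrt{\left(-4\right) \left(- \frac{5}{2}\right) + 144} = \sqrt{10 + 144} = \sqrt{154}$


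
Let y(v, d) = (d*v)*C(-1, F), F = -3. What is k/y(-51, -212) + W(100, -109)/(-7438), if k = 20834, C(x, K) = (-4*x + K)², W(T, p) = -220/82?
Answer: 1588671073/824301474 ≈ 1.9273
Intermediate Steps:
W(T, p) = -110/41 (W(T, p) = -220*1/82 = -110/41)
C(x, K) = (K - 4*x)²
y(v, d) = d*v (y(v, d) = (d*v)*(-3 - 4*(-1))² = (d*v)*(-3 + 4)² = (d*v)*1² = (d*v)*1 = d*v)
k/y(-51, -212) + W(100, -109)/(-7438) = 20834/((-212*(-51))) - 110/41/(-7438) = 20834/10812 - 110/41*(-1/7438) = 20834*(1/10812) + 55/152479 = 10417/5406 + 55/152479 = 1588671073/824301474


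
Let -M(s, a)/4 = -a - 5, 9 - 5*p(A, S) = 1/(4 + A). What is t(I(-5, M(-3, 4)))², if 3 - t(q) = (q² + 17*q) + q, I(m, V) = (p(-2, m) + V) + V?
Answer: 456339429841/10000 ≈ 4.5634e+7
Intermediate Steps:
p(A, S) = 9/5 - 1/(5*(4 + A))
M(s, a) = 20 + 4*a (M(s, a) = -4*(-a - 5) = -4*(-5 - a) = 20 + 4*a)
I(m, V) = 17/10 + 2*V (I(m, V) = ((35 + 9*(-2))/(5*(4 - 2)) + V) + V = ((⅕)*(35 - 18)/2 + V) + V = ((⅕)*(½)*17 + V) + V = (17/10 + V) + V = 17/10 + 2*V)
t(q) = 3 - q² - 18*q (t(q) = 3 - ((q² + 17*q) + q) = 3 - (q² + 18*q) = 3 + (-q² - 18*q) = 3 - q² - 18*q)
t(I(-5, M(-3, 4)))² = (3 - (17/10 + 2*(20 + 4*4))² - 18*(17/10 + 2*(20 + 4*4)))² = (3 - (17/10 + 2*(20 + 16))² - 18*(17/10 + 2*(20 + 16)))² = (3 - (17/10 + 2*36)² - 18*(17/10 + 2*36))² = (3 - (17/10 + 72)² - 18*(17/10 + 72))² = (3 - (737/10)² - 18*737/10)² = (3 - 1*543169/100 - 6633/5)² = (3 - 543169/100 - 6633/5)² = (-675529/100)² = 456339429841/10000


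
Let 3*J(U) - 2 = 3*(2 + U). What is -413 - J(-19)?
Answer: -1190/3 ≈ -396.67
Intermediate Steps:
J(U) = 8/3 + U (J(U) = ⅔ + (3*(2 + U))/3 = ⅔ + (6 + 3*U)/3 = ⅔ + (2 + U) = 8/3 + U)
-413 - J(-19) = -413 - (8/3 - 19) = -413 - 1*(-49/3) = -413 + 49/3 = -1190/3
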